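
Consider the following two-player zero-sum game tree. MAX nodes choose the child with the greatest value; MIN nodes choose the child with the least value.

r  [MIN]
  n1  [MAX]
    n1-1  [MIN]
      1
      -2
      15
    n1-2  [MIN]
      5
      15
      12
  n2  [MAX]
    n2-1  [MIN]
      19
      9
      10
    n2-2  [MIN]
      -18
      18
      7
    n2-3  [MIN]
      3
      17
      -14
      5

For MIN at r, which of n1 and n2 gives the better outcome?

n1-1 (MIN): min(1, -2, 15) = -2
n1-2 (MIN): min(5, 15, 12) = 5
n1 (MAX): max(-2, 5) = 5
n2-1 (MIN): min(19, 9, 10) = 9
n2-2 (MIN): min(-18, 18, 7) = -18
n2-3 (MIN): min(3, 17, -14, 5) = -14
n2 (MAX): max(9, -18, -14) = 9
MIN prefers the lower value; n1=5, n2=9. n1 is better since 5 < 9.

n1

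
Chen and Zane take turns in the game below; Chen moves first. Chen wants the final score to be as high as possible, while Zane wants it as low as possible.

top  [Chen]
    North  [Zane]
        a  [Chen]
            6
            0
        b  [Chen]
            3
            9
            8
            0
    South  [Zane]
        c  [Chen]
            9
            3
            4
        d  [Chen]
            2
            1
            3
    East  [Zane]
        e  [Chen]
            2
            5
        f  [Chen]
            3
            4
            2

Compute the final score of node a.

6

a (Chen): max(6, 0) = 6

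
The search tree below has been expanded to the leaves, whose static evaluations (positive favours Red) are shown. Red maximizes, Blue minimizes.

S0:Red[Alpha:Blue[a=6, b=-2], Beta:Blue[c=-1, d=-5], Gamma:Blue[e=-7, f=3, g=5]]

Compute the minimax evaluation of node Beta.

Beta (Blue): min(-1, -5) = -5

-5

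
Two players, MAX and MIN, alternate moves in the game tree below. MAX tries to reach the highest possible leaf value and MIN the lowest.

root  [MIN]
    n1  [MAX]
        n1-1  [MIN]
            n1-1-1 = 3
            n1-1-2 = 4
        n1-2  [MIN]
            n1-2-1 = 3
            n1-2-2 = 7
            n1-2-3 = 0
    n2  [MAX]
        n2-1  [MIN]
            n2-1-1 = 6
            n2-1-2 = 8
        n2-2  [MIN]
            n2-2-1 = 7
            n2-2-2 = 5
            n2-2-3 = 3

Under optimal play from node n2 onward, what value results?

n2-1 (MIN): min(6, 8) = 6
n2-2 (MIN): min(7, 5, 3) = 3
n2 (MAX): max(6, 3) = 6

6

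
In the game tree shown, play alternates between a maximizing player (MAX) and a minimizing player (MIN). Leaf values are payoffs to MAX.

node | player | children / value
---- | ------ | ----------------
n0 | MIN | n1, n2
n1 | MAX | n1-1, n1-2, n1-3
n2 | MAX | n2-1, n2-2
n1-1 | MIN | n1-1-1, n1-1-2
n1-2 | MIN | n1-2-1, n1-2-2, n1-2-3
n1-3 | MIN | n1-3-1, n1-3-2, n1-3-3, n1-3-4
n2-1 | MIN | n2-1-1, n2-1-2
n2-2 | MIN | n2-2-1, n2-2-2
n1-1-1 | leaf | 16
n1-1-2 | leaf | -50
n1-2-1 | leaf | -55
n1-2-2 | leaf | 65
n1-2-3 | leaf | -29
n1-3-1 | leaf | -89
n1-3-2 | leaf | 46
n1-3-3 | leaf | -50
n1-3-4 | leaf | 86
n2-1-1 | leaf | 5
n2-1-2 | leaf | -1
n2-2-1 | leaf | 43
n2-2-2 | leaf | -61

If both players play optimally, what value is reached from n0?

n1-1 (MIN): min(16, -50) = -50
n1-2 (MIN): min(-55, 65, -29) = -55
n1-3 (MIN): min(-89, 46, -50, 86) = -89
n1 (MAX): max(-50, -55, -89) = -50
n2-1 (MIN): min(5, -1) = -1
n2-2 (MIN): min(43, -61) = -61
n2 (MAX): max(-1, -61) = -1
n0 (MIN): min(-50, -1) = -50

-50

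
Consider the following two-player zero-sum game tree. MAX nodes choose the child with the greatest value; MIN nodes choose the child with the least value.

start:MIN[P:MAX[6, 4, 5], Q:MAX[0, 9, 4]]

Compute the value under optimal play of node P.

P (MAX): max(6, 4, 5) = 6

6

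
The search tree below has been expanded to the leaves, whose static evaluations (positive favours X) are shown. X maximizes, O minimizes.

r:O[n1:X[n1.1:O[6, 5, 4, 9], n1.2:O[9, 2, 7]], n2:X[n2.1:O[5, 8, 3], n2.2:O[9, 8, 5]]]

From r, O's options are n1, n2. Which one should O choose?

n1

n1.1 (O): min(6, 5, 4, 9) = 4
n1.2 (O): min(9, 2, 7) = 2
n1 (X): max(4, 2) = 4
n2.1 (O): min(5, 8, 3) = 3
n2.2 (O): min(9, 8, 5) = 5
n2 (X): max(3, 5) = 5
r (O): min(4, 5) = 4
O at r wants the lowest of {n1=4, n2=5}, so chooses n1.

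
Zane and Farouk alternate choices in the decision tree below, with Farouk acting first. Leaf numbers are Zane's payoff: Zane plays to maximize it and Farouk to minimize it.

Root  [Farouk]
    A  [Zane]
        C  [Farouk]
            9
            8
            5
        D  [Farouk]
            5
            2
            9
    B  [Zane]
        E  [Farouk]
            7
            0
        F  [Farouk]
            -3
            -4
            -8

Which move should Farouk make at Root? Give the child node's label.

C (Farouk): min(9, 8, 5) = 5
D (Farouk): min(5, 2, 9) = 2
A (Zane): max(5, 2) = 5
E (Farouk): min(7, 0) = 0
F (Farouk): min(-3, -4, -8) = -8
B (Zane): max(0, -8) = 0
Root (Farouk): min(5, 0) = 0
Farouk at Root wants the lowest of {A=5, B=0}, so chooses B.

B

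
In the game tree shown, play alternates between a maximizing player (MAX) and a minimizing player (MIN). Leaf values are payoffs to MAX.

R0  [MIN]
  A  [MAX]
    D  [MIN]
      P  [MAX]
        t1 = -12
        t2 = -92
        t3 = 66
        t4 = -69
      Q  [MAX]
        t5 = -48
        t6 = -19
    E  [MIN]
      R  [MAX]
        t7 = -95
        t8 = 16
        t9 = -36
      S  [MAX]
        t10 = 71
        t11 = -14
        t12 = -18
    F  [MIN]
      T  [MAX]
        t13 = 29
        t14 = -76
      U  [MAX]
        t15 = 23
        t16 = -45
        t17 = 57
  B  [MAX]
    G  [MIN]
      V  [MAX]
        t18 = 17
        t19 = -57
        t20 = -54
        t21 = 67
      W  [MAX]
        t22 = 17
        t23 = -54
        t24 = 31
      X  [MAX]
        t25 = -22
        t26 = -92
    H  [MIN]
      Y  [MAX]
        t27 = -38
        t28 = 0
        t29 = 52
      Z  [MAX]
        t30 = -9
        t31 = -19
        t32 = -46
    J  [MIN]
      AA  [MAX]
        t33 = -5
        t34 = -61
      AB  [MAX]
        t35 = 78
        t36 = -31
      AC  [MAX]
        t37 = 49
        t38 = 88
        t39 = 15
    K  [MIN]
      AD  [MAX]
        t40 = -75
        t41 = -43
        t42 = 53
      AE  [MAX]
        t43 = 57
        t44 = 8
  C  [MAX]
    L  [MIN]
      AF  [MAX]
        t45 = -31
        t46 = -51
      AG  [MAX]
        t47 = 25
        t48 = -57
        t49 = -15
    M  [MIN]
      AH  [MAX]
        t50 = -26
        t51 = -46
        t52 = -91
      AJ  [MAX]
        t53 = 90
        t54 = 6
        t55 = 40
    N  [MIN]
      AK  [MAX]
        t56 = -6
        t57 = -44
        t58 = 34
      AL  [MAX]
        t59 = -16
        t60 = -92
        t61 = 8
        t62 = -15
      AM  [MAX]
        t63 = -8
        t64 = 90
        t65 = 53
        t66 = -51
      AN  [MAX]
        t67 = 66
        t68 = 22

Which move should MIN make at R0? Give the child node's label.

P (MAX): max(-12, -92, 66, -69) = 66
Q (MAX): max(-48, -19) = -19
D (MIN): min(66, -19) = -19
R (MAX): max(-95, 16, -36) = 16
S (MAX): max(71, -14, -18) = 71
E (MIN): min(16, 71) = 16
T (MAX): max(29, -76) = 29
U (MAX): max(23, -45, 57) = 57
F (MIN): min(29, 57) = 29
A (MAX): max(-19, 16, 29) = 29
V (MAX): max(17, -57, -54, 67) = 67
W (MAX): max(17, -54, 31) = 31
X (MAX): max(-22, -92) = -22
G (MIN): min(67, 31, -22) = -22
Y (MAX): max(-38, 0, 52) = 52
Z (MAX): max(-9, -19, -46) = -9
H (MIN): min(52, -9) = -9
AA (MAX): max(-5, -61) = -5
AB (MAX): max(78, -31) = 78
AC (MAX): max(49, 88, 15) = 88
J (MIN): min(-5, 78, 88) = -5
AD (MAX): max(-75, -43, 53) = 53
AE (MAX): max(57, 8) = 57
K (MIN): min(53, 57) = 53
B (MAX): max(-22, -9, -5, 53) = 53
AF (MAX): max(-31, -51) = -31
AG (MAX): max(25, -57, -15) = 25
L (MIN): min(-31, 25) = -31
AH (MAX): max(-26, -46, -91) = -26
AJ (MAX): max(90, 6, 40) = 90
M (MIN): min(-26, 90) = -26
AK (MAX): max(-6, -44, 34) = 34
AL (MAX): max(-16, -92, 8, -15) = 8
AM (MAX): max(-8, 90, 53, -51) = 90
AN (MAX): max(66, 22) = 66
N (MIN): min(34, 8, 90, 66) = 8
C (MAX): max(-31, -26, 8) = 8
R0 (MIN): min(29, 53, 8) = 8
MIN at R0 wants the lowest of {A=29, B=53, C=8}, so chooses C.

C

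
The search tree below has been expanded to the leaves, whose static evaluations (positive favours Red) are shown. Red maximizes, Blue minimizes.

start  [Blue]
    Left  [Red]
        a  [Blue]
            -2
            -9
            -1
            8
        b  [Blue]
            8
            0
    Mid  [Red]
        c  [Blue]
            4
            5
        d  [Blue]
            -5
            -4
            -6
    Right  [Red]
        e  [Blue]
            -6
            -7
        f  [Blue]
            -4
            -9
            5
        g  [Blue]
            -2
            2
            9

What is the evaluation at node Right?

-2

e (Blue): min(-6, -7) = -7
f (Blue): min(-4, -9, 5) = -9
g (Blue): min(-2, 2, 9) = -2
Right (Red): max(-7, -9, -2) = -2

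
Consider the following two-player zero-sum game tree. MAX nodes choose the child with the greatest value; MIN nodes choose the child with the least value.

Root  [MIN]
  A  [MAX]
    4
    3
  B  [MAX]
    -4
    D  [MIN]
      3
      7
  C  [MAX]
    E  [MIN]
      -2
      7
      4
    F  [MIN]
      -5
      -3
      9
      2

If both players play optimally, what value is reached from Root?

A (MAX): max(4, 3) = 4
D (MIN): min(3, 7) = 3
B (MAX): max(-4, 3) = 3
E (MIN): min(-2, 7, 4) = -2
F (MIN): min(-5, -3, 9, 2) = -5
C (MAX): max(-2, -5) = -2
Root (MIN): min(4, 3, -2) = -2

-2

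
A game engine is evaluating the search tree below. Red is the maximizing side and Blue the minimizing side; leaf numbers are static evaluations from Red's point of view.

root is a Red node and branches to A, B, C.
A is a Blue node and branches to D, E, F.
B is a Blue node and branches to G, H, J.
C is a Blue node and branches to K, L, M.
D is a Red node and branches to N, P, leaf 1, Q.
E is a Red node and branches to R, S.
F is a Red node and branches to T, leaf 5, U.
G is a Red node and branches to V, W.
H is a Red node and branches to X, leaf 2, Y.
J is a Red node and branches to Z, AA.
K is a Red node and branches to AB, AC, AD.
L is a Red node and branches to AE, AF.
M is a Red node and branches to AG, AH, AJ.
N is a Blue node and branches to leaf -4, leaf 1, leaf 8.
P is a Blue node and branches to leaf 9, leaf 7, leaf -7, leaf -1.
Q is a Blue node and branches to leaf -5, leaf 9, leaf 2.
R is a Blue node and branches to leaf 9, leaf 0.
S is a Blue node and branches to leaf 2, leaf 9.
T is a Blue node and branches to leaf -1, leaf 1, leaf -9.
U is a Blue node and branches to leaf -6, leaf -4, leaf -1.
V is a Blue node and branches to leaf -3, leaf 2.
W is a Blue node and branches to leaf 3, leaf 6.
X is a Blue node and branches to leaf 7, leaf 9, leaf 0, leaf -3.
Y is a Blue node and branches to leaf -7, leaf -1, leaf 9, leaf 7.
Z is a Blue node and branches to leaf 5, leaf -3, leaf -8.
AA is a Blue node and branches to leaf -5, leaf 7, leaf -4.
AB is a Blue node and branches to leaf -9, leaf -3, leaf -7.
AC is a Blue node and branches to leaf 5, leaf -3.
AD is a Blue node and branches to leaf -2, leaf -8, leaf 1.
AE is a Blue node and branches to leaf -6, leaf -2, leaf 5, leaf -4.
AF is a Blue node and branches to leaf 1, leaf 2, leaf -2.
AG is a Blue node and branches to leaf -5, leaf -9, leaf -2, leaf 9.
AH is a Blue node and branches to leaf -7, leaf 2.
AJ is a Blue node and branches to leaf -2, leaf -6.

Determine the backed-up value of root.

N (Blue): min(-4, 1, 8) = -4
P (Blue): min(9, 7, -7, -1) = -7
Q (Blue): min(-5, 9, 2) = -5
D (Red): max(-4, -7, 1, -5) = 1
R (Blue): min(9, 0) = 0
S (Blue): min(2, 9) = 2
E (Red): max(0, 2) = 2
T (Blue): min(-1, 1, -9) = -9
U (Blue): min(-6, -4, -1) = -6
F (Red): max(-9, 5, -6) = 5
A (Blue): min(1, 2, 5) = 1
V (Blue): min(-3, 2) = -3
W (Blue): min(3, 6) = 3
G (Red): max(-3, 3) = 3
X (Blue): min(7, 9, 0, -3) = -3
Y (Blue): min(-7, -1, 9, 7) = -7
H (Red): max(-3, 2, -7) = 2
Z (Blue): min(5, -3, -8) = -8
AA (Blue): min(-5, 7, -4) = -5
J (Red): max(-8, -5) = -5
B (Blue): min(3, 2, -5) = -5
AB (Blue): min(-9, -3, -7) = -9
AC (Blue): min(5, -3) = -3
AD (Blue): min(-2, -8, 1) = -8
K (Red): max(-9, -3, -8) = -3
AE (Blue): min(-6, -2, 5, -4) = -6
AF (Blue): min(1, 2, -2) = -2
L (Red): max(-6, -2) = -2
AG (Blue): min(-5, -9, -2, 9) = -9
AH (Blue): min(-7, 2) = -7
AJ (Blue): min(-2, -6) = -6
M (Red): max(-9, -7, -6) = -6
C (Blue): min(-3, -2, -6) = -6
root (Red): max(1, -5, -6) = 1

1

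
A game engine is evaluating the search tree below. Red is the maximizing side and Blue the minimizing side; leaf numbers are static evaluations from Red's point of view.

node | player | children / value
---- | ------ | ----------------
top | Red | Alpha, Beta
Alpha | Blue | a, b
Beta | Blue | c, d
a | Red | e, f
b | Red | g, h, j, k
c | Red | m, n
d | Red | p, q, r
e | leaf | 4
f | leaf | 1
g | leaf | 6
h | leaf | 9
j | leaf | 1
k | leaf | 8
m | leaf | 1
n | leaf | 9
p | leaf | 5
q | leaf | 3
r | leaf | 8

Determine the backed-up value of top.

a (Red): max(4, 1) = 4
b (Red): max(6, 9, 1, 8) = 9
Alpha (Blue): min(4, 9) = 4
c (Red): max(1, 9) = 9
d (Red): max(5, 3, 8) = 8
Beta (Blue): min(9, 8) = 8
top (Red): max(4, 8) = 8

8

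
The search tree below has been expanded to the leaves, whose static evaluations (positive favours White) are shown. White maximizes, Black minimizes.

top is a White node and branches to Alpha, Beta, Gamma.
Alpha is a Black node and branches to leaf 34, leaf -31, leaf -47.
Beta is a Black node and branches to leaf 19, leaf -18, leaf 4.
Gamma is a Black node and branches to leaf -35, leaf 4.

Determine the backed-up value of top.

Alpha (Black): min(34, -31, -47) = -47
Beta (Black): min(19, -18, 4) = -18
Gamma (Black): min(-35, 4) = -35
top (White): max(-47, -18, -35) = -18

-18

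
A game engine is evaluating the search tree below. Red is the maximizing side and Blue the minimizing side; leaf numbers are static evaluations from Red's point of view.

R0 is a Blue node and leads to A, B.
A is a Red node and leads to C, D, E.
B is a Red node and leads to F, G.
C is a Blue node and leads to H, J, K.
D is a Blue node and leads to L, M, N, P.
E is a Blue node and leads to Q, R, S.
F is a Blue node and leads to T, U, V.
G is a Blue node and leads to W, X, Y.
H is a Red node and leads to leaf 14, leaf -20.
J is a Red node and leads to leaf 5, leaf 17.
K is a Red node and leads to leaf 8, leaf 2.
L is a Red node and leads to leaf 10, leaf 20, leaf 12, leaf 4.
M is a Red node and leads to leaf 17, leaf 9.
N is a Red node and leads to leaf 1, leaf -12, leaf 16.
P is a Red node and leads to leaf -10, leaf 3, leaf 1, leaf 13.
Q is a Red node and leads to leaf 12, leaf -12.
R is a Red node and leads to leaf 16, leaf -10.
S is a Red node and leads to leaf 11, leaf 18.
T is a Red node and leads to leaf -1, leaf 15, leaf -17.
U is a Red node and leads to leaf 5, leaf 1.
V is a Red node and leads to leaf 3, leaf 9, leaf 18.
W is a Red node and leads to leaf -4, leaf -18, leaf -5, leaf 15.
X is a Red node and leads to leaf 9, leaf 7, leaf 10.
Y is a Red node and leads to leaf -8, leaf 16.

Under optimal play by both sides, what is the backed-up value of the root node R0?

10

H (Red): max(14, -20) = 14
J (Red): max(5, 17) = 17
K (Red): max(8, 2) = 8
C (Blue): min(14, 17, 8) = 8
L (Red): max(10, 20, 12, 4) = 20
M (Red): max(17, 9) = 17
N (Red): max(1, -12, 16) = 16
P (Red): max(-10, 3, 1, 13) = 13
D (Blue): min(20, 17, 16, 13) = 13
Q (Red): max(12, -12) = 12
R (Red): max(16, -10) = 16
S (Red): max(11, 18) = 18
E (Blue): min(12, 16, 18) = 12
A (Red): max(8, 13, 12) = 13
T (Red): max(-1, 15, -17) = 15
U (Red): max(5, 1) = 5
V (Red): max(3, 9, 18) = 18
F (Blue): min(15, 5, 18) = 5
W (Red): max(-4, -18, -5, 15) = 15
X (Red): max(9, 7, 10) = 10
Y (Red): max(-8, 16) = 16
G (Blue): min(15, 10, 16) = 10
B (Red): max(5, 10) = 10
R0 (Blue): min(13, 10) = 10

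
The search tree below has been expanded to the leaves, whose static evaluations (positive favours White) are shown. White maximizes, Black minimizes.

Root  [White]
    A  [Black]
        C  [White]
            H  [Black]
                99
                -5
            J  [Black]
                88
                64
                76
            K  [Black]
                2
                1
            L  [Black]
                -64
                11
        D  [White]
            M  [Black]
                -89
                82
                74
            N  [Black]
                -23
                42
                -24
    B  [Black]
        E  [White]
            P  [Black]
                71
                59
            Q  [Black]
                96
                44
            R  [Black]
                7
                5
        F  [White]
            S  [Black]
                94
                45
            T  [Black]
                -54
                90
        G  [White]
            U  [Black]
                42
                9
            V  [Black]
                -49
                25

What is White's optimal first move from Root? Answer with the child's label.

B

H (Black): min(99, -5) = -5
J (Black): min(88, 64, 76) = 64
K (Black): min(2, 1) = 1
L (Black): min(-64, 11) = -64
C (White): max(-5, 64, 1, -64) = 64
M (Black): min(-89, 82, 74) = -89
N (Black): min(-23, 42, -24) = -24
D (White): max(-89, -24) = -24
A (Black): min(64, -24) = -24
P (Black): min(71, 59) = 59
Q (Black): min(96, 44) = 44
R (Black): min(7, 5) = 5
E (White): max(59, 44, 5) = 59
S (Black): min(94, 45) = 45
T (Black): min(-54, 90) = -54
F (White): max(45, -54) = 45
U (Black): min(42, 9) = 9
V (Black): min(-49, 25) = -49
G (White): max(9, -49) = 9
B (Black): min(59, 45, 9) = 9
Root (White): max(-24, 9) = 9
White at Root wants the highest of {A=-24, B=9}, so chooses B.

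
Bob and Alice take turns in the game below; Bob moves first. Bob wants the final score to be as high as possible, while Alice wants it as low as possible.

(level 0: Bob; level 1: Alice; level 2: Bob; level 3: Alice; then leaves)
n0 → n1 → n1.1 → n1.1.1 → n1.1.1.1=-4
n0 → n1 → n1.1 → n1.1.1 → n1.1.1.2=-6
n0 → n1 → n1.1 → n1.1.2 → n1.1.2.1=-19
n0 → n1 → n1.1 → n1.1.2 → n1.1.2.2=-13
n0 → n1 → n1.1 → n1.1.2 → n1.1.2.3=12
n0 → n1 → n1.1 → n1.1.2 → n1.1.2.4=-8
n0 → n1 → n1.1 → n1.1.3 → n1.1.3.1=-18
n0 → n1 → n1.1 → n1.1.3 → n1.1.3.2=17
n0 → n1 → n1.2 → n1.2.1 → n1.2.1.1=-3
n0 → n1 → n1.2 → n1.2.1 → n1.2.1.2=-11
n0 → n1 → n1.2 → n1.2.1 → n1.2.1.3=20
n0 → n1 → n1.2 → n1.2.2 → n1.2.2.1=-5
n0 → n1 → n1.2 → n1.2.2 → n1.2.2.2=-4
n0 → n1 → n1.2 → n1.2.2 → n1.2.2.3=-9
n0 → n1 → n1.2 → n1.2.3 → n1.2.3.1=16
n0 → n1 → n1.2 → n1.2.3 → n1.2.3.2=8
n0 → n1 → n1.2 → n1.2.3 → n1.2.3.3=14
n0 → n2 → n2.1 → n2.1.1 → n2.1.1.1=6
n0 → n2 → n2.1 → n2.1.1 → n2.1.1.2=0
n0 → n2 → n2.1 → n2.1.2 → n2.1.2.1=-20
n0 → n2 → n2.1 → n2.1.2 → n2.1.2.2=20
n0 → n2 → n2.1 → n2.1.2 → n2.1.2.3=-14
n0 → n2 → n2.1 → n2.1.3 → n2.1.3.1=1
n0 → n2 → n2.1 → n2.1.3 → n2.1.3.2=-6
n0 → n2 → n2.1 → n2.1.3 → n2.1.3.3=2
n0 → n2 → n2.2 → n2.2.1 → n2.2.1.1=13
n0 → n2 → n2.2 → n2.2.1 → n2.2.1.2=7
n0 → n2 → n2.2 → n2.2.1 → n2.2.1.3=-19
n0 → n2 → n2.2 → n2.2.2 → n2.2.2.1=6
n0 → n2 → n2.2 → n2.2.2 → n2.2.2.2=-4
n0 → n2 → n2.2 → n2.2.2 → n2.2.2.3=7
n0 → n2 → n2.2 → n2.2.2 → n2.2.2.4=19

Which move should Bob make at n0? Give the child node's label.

n2

n1.1.1 (Alice): min(-4, -6) = -6
n1.1.2 (Alice): min(-19, -13, 12, -8) = -19
n1.1.3 (Alice): min(-18, 17) = -18
n1.1 (Bob): max(-6, -19, -18) = -6
n1.2.1 (Alice): min(-3, -11, 20) = -11
n1.2.2 (Alice): min(-5, -4, -9) = -9
n1.2.3 (Alice): min(16, 8, 14) = 8
n1.2 (Bob): max(-11, -9, 8) = 8
n1 (Alice): min(-6, 8) = -6
n2.1.1 (Alice): min(6, 0) = 0
n2.1.2 (Alice): min(-20, 20, -14) = -20
n2.1.3 (Alice): min(1, -6, 2) = -6
n2.1 (Bob): max(0, -20, -6) = 0
n2.2.1 (Alice): min(13, 7, -19) = -19
n2.2.2 (Alice): min(6, -4, 7, 19) = -4
n2.2 (Bob): max(-19, -4) = -4
n2 (Alice): min(0, -4) = -4
n0 (Bob): max(-6, -4) = -4
Bob at n0 wants the highest of {n1=-6, n2=-4}, so chooses n2.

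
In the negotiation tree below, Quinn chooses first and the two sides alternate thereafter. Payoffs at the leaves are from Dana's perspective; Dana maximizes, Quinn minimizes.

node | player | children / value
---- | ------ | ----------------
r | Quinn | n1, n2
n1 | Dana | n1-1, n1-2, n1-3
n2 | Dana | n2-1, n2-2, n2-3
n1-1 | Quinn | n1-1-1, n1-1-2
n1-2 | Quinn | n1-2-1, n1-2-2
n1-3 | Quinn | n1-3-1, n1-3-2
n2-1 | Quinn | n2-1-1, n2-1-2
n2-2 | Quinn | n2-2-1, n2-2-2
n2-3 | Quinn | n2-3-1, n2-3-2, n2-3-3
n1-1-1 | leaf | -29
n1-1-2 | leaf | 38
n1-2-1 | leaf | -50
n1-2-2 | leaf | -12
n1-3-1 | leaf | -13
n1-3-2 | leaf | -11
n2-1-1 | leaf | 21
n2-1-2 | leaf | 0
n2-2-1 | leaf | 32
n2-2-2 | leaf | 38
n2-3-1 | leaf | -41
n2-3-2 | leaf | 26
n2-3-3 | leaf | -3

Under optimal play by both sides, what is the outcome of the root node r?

n1-1 (Quinn): min(-29, 38) = -29
n1-2 (Quinn): min(-50, -12) = -50
n1-3 (Quinn): min(-13, -11) = -13
n1 (Dana): max(-29, -50, -13) = -13
n2-1 (Quinn): min(21, 0) = 0
n2-2 (Quinn): min(32, 38) = 32
n2-3 (Quinn): min(-41, 26, -3) = -41
n2 (Dana): max(0, 32, -41) = 32
r (Quinn): min(-13, 32) = -13

-13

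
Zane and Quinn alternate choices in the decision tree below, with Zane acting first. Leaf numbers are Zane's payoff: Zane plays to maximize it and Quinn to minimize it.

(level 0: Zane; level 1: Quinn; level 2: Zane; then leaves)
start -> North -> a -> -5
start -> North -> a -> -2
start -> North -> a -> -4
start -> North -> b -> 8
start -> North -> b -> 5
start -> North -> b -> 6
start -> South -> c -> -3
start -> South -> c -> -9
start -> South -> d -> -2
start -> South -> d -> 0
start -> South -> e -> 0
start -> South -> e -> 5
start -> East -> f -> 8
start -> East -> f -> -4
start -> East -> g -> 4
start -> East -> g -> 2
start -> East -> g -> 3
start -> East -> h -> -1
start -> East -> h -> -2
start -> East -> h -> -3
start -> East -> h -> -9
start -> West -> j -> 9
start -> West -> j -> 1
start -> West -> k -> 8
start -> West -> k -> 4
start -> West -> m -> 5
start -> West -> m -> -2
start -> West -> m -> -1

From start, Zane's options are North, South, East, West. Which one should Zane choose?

West

a (Zane): max(-5, -2, -4) = -2
b (Zane): max(8, 5, 6) = 8
North (Quinn): min(-2, 8) = -2
c (Zane): max(-3, -9) = -3
d (Zane): max(-2, 0) = 0
e (Zane): max(0, 5) = 5
South (Quinn): min(-3, 0, 5) = -3
f (Zane): max(8, -4) = 8
g (Zane): max(4, 2, 3) = 4
h (Zane): max(-1, -2, -3, -9) = -1
East (Quinn): min(8, 4, -1) = -1
j (Zane): max(9, 1) = 9
k (Zane): max(8, 4) = 8
m (Zane): max(5, -2, -1) = 5
West (Quinn): min(9, 8, 5) = 5
start (Zane): max(-2, -3, -1, 5) = 5
Zane at start wants the highest of {North=-2, South=-3, East=-1, West=5}, so chooses West.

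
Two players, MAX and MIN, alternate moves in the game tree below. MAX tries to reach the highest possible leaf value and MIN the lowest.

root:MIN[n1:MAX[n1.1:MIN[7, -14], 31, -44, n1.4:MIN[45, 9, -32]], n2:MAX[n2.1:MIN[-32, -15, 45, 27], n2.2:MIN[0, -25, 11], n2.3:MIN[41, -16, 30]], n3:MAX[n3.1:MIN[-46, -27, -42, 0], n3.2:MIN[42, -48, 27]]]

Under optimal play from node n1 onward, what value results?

31

n1.1 (MIN): min(7, -14) = -14
n1.4 (MIN): min(45, 9, -32) = -32
n1 (MAX): max(-14, 31, -44, -32) = 31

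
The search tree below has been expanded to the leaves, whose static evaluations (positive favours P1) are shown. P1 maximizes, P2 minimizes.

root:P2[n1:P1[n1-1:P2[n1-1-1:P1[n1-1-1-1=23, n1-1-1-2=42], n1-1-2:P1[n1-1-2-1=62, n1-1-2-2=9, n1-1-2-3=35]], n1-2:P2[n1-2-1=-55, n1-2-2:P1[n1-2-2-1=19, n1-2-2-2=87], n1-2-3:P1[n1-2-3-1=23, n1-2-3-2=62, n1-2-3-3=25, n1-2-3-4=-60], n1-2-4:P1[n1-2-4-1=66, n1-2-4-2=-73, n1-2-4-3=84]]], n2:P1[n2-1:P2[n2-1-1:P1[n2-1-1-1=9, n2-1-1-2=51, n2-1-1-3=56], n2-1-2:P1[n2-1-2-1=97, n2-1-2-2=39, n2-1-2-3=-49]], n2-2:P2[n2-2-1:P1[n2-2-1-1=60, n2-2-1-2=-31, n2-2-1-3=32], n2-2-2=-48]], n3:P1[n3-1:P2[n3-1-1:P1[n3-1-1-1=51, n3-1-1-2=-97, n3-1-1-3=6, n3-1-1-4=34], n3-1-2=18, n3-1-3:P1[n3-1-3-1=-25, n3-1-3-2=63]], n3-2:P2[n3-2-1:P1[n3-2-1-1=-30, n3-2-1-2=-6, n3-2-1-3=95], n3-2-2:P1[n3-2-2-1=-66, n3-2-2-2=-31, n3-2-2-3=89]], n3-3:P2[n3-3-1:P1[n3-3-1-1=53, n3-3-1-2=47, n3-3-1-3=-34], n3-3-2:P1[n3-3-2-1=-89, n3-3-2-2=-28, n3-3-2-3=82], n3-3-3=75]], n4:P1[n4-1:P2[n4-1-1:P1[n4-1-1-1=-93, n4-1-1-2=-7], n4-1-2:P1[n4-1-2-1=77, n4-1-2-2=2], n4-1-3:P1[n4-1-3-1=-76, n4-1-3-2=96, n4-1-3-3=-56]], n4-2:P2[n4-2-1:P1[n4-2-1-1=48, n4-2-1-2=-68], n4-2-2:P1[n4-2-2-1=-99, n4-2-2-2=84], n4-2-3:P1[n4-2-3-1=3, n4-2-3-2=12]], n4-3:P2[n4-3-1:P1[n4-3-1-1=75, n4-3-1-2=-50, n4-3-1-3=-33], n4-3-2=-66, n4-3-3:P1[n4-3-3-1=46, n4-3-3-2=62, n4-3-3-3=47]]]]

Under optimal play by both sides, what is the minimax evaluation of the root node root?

12

n1-1-1 (P1): max(23, 42) = 42
n1-1-2 (P1): max(62, 9, 35) = 62
n1-1 (P2): min(42, 62) = 42
n1-2-2 (P1): max(19, 87) = 87
n1-2-3 (P1): max(23, 62, 25, -60) = 62
n1-2-4 (P1): max(66, -73, 84) = 84
n1-2 (P2): min(-55, 87, 62, 84) = -55
n1 (P1): max(42, -55) = 42
n2-1-1 (P1): max(9, 51, 56) = 56
n2-1-2 (P1): max(97, 39, -49) = 97
n2-1 (P2): min(56, 97) = 56
n2-2-1 (P1): max(60, -31, 32) = 60
n2-2 (P2): min(60, -48) = -48
n2 (P1): max(56, -48) = 56
n3-1-1 (P1): max(51, -97, 6, 34) = 51
n3-1-3 (P1): max(-25, 63) = 63
n3-1 (P2): min(51, 18, 63) = 18
n3-2-1 (P1): max(-30, -6, 95) = 95
n3-2-2 (P1): max(-66, -31, 89) = 89
n3-2 (P2): min(95, 89) = 89
n3-3-1 (P1): max(53, 47, -34) = 53
n3-3-2 (P1): max(-89, -28, 82) = 82
n3-3 (P2): min(53, 82, 75) = 53
n3 (P1): max(18, 89, 53) = 89
n4-1-1 (P1): max(-93, -7) = -7
n4-1-2 (P1): max(77, 2) = 77
n4-1-3 (P1): max(-76, 96, -56) = 96
n4-1 (P2): min(-7, 77, 96) = -7
n4-2-1 (P1): max(48, -68) = 48
n4-2-2 (P1): max(-99, 84) = 84
n4-2-3 (P1): max(3, 12) = 12
n4-2 (P2): min(48, 84, 12) = 12
n4-3-1 (P1): max(75, -50, -33) = 75
n4-3-3 (P1): max(46, 62, 47) = 62
n4-3 (P2): min(75, -66, 62) = -66
n4 (P1): max(-7, 12, -66) = 12
root (P2): min(42, 56, 89, 12) = 12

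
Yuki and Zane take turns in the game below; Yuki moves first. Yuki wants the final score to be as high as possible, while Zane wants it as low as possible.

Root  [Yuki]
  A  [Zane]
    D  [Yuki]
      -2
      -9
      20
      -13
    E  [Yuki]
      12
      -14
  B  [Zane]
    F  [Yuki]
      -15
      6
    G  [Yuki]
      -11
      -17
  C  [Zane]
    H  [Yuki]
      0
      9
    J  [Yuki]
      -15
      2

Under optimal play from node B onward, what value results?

F (Yuki): max(-15, 6) = 6
G (Yuki): max(-11, -17) = -11
B (Zane): min(6, -11) = -11

-11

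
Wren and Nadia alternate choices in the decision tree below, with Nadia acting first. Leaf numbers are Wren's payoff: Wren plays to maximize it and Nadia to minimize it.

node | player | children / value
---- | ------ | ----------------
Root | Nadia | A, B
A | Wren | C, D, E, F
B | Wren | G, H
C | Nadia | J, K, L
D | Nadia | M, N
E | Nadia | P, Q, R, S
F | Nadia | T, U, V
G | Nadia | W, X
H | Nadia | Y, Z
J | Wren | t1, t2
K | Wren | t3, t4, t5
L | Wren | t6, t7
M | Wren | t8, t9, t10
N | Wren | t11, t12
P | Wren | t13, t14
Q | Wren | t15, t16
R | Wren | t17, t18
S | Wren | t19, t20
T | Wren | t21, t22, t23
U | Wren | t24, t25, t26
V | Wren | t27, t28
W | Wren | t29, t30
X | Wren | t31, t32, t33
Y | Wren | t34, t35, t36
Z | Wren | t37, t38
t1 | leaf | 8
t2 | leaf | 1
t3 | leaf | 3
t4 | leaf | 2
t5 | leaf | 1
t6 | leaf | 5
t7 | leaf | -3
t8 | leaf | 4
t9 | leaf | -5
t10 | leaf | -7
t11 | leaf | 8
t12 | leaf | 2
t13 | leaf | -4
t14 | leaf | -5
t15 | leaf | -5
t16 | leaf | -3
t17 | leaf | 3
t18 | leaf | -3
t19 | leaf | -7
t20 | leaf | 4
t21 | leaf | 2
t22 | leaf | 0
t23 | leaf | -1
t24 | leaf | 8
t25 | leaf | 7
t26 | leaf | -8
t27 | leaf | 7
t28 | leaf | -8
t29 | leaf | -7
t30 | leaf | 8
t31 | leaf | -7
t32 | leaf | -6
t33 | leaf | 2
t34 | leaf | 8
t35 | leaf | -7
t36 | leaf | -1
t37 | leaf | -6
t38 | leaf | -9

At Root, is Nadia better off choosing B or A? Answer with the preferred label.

W (Wren): max(-7, 8) = 8
X (Wren): max(-7, -6, 2) = 2
G (Nadia): min(8, 2) = 2
Y (Wren): max(8, -7, -1) = 8
Z (Wren): max(-6, -9) = -6
H (Nadia): min(8, -6) = -6
B (Wren): max(2, -6) = 2
J (Wren): max(8, 1) = 8
K (Wren): max(3, 2, 1) = 3
L (Wren): max(5, -3) = 5
C (Nadia): min(8, 3, 5) = 3
M (Wren): max(4, -5, -7) = 4
N (Wren): max(8, 2) = 8
D (Nadia): min(4, 8) = 4
P (Wren): max(-4, -5) = -4
Q (Wren): max(-5, -3) = -3
R (Wren): max(3, -3) = 3
S (Wren): max(-7, 4) = 4
E (Nadia): min(-4, -3, 3, 4) = -4
T (Wren): max(2, 0, -1) = 2
U (Wren): max(8, 7, -8) = 8
V (Wren): max(7, -8) = 7
F (Nadia): min(2, 8, 7) = 2
A (Wren): max(3, 4, -4, 2) = 4
Nadia prefers the lower value; B=2, A=4. B is better since 2 < 4.

B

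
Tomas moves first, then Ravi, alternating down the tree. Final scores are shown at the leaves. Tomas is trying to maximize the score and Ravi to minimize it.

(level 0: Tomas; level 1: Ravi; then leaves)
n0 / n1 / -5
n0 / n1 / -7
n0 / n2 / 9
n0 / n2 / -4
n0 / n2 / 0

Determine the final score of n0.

-4

n1 (Ravi): min(-5, -7) = -7
n2 (Ravi): min(9, -4, 0) = -4
n0 (Tomas): max(-7, -4) = -4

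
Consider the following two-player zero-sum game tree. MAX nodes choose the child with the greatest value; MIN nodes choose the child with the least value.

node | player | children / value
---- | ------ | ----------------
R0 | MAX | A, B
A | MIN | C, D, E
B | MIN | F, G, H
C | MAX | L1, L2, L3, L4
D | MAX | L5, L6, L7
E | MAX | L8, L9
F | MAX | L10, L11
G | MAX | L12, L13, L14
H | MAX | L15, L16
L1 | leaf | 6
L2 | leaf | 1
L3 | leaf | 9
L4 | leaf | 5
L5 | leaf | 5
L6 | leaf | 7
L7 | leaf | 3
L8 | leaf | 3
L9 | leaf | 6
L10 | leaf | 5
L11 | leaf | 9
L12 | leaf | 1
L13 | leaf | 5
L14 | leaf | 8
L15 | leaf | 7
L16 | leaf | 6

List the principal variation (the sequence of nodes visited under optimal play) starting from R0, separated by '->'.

R0 -> B -> H -> L15

C (MAX): max(6, 1, 9, 5) = 9
D (MAX): max(5, 7, 3) = 7
E (MAX): max(3, 6) = 6
A (MIN): min(9, 7, 6) = 6
F (MAX): max(5, 9) = 9
G (MAX): max(1, 5, 8) = 8
H (MAX): max(7, 6) = 7
B (MIN): min(9, 8, 7) = 7
R0 (MAX): max(6, 7) = 7
At R0, MAX picks B (highest: 7).
At B, MIN picks H (lowest: 7).
At H, MAX picks L15 (highest: 7).
Terminal value 7.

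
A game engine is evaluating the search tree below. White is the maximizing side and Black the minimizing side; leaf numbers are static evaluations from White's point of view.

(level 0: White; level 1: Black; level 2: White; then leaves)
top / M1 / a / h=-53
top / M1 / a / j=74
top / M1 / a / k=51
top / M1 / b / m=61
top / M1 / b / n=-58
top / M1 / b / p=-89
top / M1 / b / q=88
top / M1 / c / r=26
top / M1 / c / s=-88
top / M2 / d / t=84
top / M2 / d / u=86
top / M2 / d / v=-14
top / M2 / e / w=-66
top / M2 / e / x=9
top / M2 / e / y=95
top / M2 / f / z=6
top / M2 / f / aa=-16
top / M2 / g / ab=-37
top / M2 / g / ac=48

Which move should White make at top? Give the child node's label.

a (White): max(-53, 74, 51) = 74
b (White): max(61, -58, -89, 88) = 88
c (White): max(26, -88) = 26
M1 (Black): min(74, 88, 26) = 26
d (White): max(84, 86, -14) = 86
e (White): max(-66, 9, 95) = 95
f (White): max(6, -16) = 6
g (White): max(-37, 48) = 48
M2 (Black): min(86, 95, 6, 48) = 6
top (White): max(26, 6) = 26
White at top wants the highest of {M1=26, M2=6}, so chooses M1.

M1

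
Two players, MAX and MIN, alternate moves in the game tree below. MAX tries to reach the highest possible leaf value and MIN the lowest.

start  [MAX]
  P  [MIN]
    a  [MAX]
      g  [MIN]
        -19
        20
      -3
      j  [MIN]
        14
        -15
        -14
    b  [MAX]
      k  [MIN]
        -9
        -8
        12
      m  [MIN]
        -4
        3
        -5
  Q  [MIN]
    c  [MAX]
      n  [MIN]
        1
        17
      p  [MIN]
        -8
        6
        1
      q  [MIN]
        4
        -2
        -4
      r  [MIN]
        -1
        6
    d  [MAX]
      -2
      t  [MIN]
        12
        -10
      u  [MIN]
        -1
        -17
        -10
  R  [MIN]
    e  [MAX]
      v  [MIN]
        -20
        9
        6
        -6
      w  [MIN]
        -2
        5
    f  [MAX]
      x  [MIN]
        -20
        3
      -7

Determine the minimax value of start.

-2

g (MIN): min(-19, 20) = -19
j (MIN): min(14, -15, -14) = -15
a (MAX): max(-19, -3, -15) = -3
k (MIN): min(-9, -8, 12) = -9
m (MIN): min(-4, 3, -5) = -5
b (MAX): max(-9, -5) = -5
P (MIN): min(-3, -5) = -5
n (MIN): min(1, 17) = 1
p (MIN): min(-8, 6, 1) = -8
q (MIN): min(4, -2, -4) = -4
r (MIN): min(-1, 6) = -1
c (MAX): max(1, -8, -4, -1) = 1
t (MIN): min(12, -10) = -10
u (MIN): min(-1, -17, -10) = -17
d (MAX): max(-2, -10, -17) = -2
Q (MIN): min(1, -2) = -2
v (MIN): min(-20, 9, 6, -6) = -20
w (MIN): min(-2, 5) = -2
e (MAX): max(-20, -2) = -2
x (MIN): min(-20, 3) = -20
f (MAX): max(-20, -7) = -7
R (MIN): min(-2, -7) = -7
start (MAX): max(-5, -2, -7) = -2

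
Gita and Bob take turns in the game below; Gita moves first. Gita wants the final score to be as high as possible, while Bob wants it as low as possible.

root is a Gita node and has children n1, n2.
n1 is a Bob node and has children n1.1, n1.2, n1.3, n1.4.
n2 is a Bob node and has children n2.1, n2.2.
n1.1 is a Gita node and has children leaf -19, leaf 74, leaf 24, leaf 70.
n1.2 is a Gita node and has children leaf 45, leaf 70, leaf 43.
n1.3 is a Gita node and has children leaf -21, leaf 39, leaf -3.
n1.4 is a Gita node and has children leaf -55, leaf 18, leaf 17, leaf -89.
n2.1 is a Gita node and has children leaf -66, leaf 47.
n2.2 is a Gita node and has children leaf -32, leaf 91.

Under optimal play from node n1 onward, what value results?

18

n1.1 (Gita): max(-19, 74, 24, 70) = 74
n1.2 (Gita): max(45, 70, 43) = 70
n1.3 (Gita): max(-21, 39, -3) = 39
n1.4 (Gita): max(-55, 18, 17, -89) = 18
n1 (Bob): min(74, 70, 39, 18) = 18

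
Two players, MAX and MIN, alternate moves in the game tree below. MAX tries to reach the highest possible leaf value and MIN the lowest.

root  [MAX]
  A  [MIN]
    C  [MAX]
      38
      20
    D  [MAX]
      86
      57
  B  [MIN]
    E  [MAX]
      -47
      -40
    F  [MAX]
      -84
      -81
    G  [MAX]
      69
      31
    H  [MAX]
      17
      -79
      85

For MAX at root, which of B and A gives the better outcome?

A

E (MAX): max(-47, -40) = -40
F (MAX): max(-84, -81) = -81
G (MAX): max(69, 31) = 69
H (MAX): max(17, -79, 85) = 85
B (MIN): min(-40, -81, 69, 85) = -81
C (MAX): max(38, 20) = 38
D (MAX): max(86, 57) = 86
A (MIN): min(38, 86) = 38
MAX prefers the higher value; B=-81, A=38. A is better since 38 > -81.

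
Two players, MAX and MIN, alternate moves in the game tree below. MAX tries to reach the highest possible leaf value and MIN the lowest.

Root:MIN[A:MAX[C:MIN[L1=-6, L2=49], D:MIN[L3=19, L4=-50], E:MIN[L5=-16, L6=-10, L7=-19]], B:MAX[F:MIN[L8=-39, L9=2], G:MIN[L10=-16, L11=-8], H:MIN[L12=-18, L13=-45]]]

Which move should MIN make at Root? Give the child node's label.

B

C (MIN): min(-6, 49) = -6
D (MIN): min(19, -50) = -50
E (MIN): min(-16, -10, -19) = -19
A (MAX): max(-6, -50, -19) = -6
F (MIN): min(-39, 2) = -39
G (MIN): min(-16, -8) = -16
H (MIN): min(-18, -45) = -45
B (MAX): max(-39, -16, -45) = -16
Root (MIN): min(-6, -16) = -16
MIN at Root wants the lowest of {A=-6, B=-16}, so chooses B.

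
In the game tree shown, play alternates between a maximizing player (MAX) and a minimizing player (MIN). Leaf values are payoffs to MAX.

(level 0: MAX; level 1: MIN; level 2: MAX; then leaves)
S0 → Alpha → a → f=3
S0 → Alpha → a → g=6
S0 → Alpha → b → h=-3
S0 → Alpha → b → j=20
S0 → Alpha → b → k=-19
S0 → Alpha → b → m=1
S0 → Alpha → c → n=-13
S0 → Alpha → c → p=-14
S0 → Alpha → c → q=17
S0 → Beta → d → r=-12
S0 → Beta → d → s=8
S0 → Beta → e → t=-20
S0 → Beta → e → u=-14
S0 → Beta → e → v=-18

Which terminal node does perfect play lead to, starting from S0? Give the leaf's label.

g

a (MAX): max(3, 6) = 6
b (MAX): max(-3, 20, -19, 1) = 20
c (MAX): max(-13, -14, 17) = 17
Alpha (MIN): min(6, 20, 17) = 6
d (MAX): max(-12, 8) = 8
e (MAX): max(-20, -14, -18) = -14
Beta (MIN): min(8, -14) = -14
S0 (MAX): max(6, -14) = 6
At S0, MAX picks Alpha (highest: 6).
At Alpha, MIN picks a (lowest: 6).
At a, MAX picks g (highest: 6).
Terminal value 6.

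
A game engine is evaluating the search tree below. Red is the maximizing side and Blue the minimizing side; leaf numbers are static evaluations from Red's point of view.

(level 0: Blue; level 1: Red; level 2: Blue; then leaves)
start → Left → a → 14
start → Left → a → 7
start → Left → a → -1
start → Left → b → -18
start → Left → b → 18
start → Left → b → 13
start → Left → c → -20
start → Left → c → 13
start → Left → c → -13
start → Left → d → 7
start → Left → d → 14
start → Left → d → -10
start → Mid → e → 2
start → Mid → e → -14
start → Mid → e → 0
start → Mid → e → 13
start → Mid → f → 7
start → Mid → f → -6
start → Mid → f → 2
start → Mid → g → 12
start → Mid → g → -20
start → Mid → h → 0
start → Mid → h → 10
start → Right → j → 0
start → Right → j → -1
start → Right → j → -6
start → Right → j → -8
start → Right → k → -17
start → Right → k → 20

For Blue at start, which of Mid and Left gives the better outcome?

Left

e (Blue): min(2, -14, 0, 13) = -14
f (Blue): min(7, -6, 2) = -6
g (Blue): min(12, -20) = -20
h (Blue): min(0, 10) = 0
Mid (Red): max(-14, -6, -20, 0) = 0
a (Blue): min(14, 7, -1) = -1
b (Blue): min(-18, 18, 13) = -18
c (Blue): min(-20, 13, -13) = -20
d (Blue): min(7, 14, -10) = -10
Left (Red): max(-1, -18, -20, -10) = -1
Blue prefers the lower value; Mid=0, Left=-1. Left is better since -1 < 0.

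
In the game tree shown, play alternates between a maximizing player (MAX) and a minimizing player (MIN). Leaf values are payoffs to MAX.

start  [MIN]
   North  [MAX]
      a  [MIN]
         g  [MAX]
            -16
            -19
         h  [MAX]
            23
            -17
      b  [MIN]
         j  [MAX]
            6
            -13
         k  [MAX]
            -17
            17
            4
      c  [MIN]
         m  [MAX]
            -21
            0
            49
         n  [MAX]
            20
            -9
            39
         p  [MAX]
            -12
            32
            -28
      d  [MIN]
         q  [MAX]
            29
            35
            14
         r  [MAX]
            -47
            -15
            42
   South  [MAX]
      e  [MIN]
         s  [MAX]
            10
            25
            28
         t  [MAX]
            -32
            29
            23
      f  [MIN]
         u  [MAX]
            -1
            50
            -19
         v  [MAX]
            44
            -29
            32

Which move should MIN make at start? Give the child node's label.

North

g (MAX): max(-16, -19) = -16
h (MAX): max(23, -17) = 23
a (MIN): min(-16, 23) = -16
j (MAX): max(6, -13) = 6
k (MAX): max(-17, 17, 4) = 17
b (MIN): min(6, 17) = 6
m (MAX): max(-21, 0, 49) = 49
n (MAX): max(20, -9, 39) = 39
p (MAX): max(-12, 32, -28) = 32
c (MIN): min(49, 39, 32) = 32
q (MAX): max(29, 35, 14) = 35
r (MAX): max(-47, -15, 42) = 42
d (MIN): min(35, 42) = 35
North (MAX): max(-16, 6, 32, 35) = 35
s (MAX): max(10, 25, 28) = 28
t (MAX): max(-32, 29, 23) = 29
e (MIN): min(28, 29) = 28
u (MAX): max(-1, 50, -19) = 50
v (MAX): max(44, -29, 32) = 44
f (MIN): min(50, 44) = 44
South (MAX): max(28, 44) = 44
start (MIN): min(35, 44) = 35
MIN at start wants the lowest of {North=35, South=44}, so chooses North.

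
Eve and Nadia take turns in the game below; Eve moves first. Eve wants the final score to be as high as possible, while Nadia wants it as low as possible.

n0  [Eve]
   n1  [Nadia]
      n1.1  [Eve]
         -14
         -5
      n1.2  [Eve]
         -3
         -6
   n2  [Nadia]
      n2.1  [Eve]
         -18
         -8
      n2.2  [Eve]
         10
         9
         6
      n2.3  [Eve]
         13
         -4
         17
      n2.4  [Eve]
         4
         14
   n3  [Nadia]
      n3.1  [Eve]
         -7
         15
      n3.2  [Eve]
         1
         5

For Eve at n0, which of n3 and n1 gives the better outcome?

n3

n3.1 (Eve): max(-7, 15) = 15
n3.2 (Eve): max(1, 5) = 5
n3 (Nadia): min(15, 5) = 5
n1.1 (Eve): max(-14, -5) = -5
n1.2 (Eve): max(-3, -6) = -3
n1 (Nadia): min(-5, -3) = -5
Eve prefers the higher value; n3=5, n1=-5. n3 is better since 5 > -5.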